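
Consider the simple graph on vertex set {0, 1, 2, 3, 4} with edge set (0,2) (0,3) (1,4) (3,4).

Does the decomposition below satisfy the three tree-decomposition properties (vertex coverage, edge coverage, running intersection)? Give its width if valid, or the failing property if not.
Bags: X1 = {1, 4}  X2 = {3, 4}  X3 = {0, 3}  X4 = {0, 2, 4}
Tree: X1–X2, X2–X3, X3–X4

A tree decomposition must satisfy three properties: every vertex lies in some bag; for every edge, both endpoints lie together in some bag; and for every vertex, the bags containing it form a connected subtree. Here bags containing vertex 4 are not connected in the tree, so the decomposition is invalid.

No — bags containing vertex 4 are not connected in the tree.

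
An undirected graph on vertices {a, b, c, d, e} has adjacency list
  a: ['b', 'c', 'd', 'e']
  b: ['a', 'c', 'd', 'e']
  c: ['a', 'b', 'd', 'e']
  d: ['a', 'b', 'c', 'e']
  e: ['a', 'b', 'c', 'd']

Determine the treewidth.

4

A width-4 tree decomposition is:
Bags: B1 = {a, b, c, d, e}
Tree: (single bag)
With just one bag of size 5, the width is 5 − 1 = 4, so tw(G) ≤ 4. On the other hand G contains the 5-clique {a, b, c, d, e}. A clique must lie in a single bag of any decomposition, so no decomposition can have width below 4. The upper and lower bounds meet at 4, so that is the treewidth.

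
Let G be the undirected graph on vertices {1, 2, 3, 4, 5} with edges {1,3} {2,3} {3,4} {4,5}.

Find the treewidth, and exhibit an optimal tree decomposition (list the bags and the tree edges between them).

The largest bag has 2 vertices, giving width 1; this decomposition certifies tw(G) ≤ 1. G has an edge, so its treewidth is at least 1. Combining the bounds, tw(G) = 1.

Treewidth 1.
One such decomposition:
Bags: B1 = {3, 4}  B2 = {2, 3}  B3 = {4, 5}  B4 = {1, 3}
Tree: B1–B2, B1–B3, B1–B4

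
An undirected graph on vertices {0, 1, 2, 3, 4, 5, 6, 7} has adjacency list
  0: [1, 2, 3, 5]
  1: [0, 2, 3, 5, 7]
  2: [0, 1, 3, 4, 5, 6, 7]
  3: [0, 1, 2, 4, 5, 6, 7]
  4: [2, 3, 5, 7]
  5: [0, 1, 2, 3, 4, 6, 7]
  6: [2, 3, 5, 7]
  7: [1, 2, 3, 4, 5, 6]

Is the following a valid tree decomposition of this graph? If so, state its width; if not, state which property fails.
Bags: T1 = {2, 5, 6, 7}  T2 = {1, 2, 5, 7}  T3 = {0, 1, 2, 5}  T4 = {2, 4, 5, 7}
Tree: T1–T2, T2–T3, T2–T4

No — vertex 3 appears in no bag.

A tree decomposition must satisfy three properties: every vertex lies in some bag; for every edge, both endpoints lie together in some bag; and for every vertex, the bags containing it form a connected subtree. Here vertex 3 appears in no bag, so the decomposition is invalid.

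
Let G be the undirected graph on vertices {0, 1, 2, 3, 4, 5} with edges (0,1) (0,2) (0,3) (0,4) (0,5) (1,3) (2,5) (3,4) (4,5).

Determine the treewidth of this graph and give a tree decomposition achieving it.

Treewidth 2.
Bags: B1 = {0, 2, 5}  B2 = {0, 4, 5}  B3 = {0, 3, 4}  B4 = {0, 1, 3}
Tree: B1–B2, B2–B3, B3–B4

Each bag holds 3 vertices, so the decomposition has width 2, which upper-bounds the treewidth. On the other hand G contains the 3-clique {0, 2, 5}. A clique must lie in a single bag of any decomposition, so no decomposition can have width below 2. Hence tw(G) = 2 exactly.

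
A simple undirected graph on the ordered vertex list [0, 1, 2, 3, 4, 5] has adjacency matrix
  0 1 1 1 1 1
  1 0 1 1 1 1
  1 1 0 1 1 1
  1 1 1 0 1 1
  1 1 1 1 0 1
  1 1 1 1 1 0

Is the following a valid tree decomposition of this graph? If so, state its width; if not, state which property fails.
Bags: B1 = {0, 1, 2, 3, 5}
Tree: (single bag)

A tree decomposition must satisfy three properties: every vertex lies in some bag; for every edge, both endpoints lie together in some bag; and for every vertex, the bags containing it form a connected subtree. Here vertex 4 appears in no bag, so the decomposition is invalid.

No — vertex 4 appears in no bag.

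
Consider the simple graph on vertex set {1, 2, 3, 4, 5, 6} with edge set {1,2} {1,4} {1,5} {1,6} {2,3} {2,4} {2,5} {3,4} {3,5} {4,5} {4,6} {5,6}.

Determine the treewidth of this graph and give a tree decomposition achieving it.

Every bag has size at most 4, so the width is 4 − 1 = 3 and tw(G) ≤ 3. For the lower bound, the 4 vertices {1, 2, 4, 5} are pairwise adjacent, and any tree decomposition puts a clique entirely inside one bag — forcing width ≥ 3. Combining the bounds, tw(G) = 3.

Treewidth 3.
Bags: B1 = {2, 3, 4, 5}  B2 = {1, 2, 4, 5}  B3 = {1, 4, 5, 6}
Tree: B1–B2, B2–B3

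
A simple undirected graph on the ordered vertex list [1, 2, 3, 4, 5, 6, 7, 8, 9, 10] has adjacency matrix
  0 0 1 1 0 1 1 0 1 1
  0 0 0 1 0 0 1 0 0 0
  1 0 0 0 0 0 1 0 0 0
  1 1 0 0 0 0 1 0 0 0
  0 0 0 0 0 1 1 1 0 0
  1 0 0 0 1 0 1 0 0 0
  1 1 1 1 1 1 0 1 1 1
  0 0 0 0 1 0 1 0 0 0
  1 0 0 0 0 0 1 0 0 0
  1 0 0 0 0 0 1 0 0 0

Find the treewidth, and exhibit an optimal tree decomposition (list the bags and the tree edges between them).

Treewidth 2.
One such decomposition:
Bags: B1 = {1, 4, 7}  B2 = {1, 6, 7}  B3 = {1, 3, 7}  B4 = {5, 6, 7}  B5 = {5, 7, 8}  B6 = {1, 7, 10}  B7 = {1, 7, 9}  B8 = {2, 4, 7}
Tree: B1–B2, B2–B3, B2–B4, B4–B5, B3–B6, B2–B7, B1–B8

Every bag has size at most 3, so the width is 3 − 1 = 2 and tw(G) ≤ 2. For the lower bound, the 3 vertices {5, 7, 8} are pairwise adjacent, and any tree decomposition puts a clique entirely inside one bag — forcing width ≥ 2. The upper and lower bounds meet at 2, so that is the treewidth.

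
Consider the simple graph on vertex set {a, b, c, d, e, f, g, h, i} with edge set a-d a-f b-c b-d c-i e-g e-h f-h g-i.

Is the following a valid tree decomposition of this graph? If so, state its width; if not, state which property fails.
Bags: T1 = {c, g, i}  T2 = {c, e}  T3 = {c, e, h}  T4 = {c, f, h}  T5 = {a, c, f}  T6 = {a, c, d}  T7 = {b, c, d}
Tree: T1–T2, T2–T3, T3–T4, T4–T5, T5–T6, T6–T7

A tree decomposition must satisfy three properties: every vertex lies in some bag; for every edge, both endpoints lie together in some bag; and for every vertex, the bags containing it form a connected subtree. Here edge (g,e) lies in no bag, so the decomposition is invalid.

No — edge (g,e) lies in no bag.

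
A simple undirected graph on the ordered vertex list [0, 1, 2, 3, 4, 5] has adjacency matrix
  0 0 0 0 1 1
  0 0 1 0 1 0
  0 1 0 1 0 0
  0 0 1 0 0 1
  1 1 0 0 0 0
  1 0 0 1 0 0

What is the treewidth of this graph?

2

A width-2 tree decomposition is:
Bags: B1 = {0, 1, 4}  B2 = {0, 1, 2}  B3 = {0, 2, 3}  B4 = {0, 3, 5}
Tree: B1–B2, B2–B3, B3–B4
The largest bag has 3 vertices, giving width 2; this decomposition certifies tw(G) ≤ 2. Since 0–4–1–2–3–5–0 is a cycle in G, G is not acyclic. Forests are exactly the graphs of treewidth ≤ 1, so tw(G) ≥ 2. The upper and lower bounds meet at 2, so that is the treewidth.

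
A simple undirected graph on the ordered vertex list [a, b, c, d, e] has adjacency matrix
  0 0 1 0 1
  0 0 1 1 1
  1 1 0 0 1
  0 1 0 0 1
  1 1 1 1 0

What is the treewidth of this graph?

A width-2 tree decomposition is:
Bags: B1 = {b, c, e}  B2 = {b, d, e}  B3 = {a, c, e}
Tree: B1–B2, B1–B3
Each bag holds 3 vertices, so the decomposition has width 2, which upper-bounds the treewidth. Conversely, {b, d, e} is a clique of size 3, and the vertices of any clique must share a bag in every tree decomposition; so some bag has ≥ 3 vertices and tw(G) ≥ 2. The upper and lower bounds meet at 2, so that is the treewidth.

2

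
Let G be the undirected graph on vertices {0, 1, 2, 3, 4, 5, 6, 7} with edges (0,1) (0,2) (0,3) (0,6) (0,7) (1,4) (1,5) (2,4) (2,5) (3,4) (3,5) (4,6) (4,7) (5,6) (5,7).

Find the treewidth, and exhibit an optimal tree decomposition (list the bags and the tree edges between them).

Treewidth 3.
Bags: B1 = {0, 4, 5, 7}  B2 = {0, 2, 4, 5}  B3 = {0, 4, 5, 6}  B4 = {0, 1, 4, 5}  B5 = {0, 3, 4, 5}
Tree: B1–B2, B2–B3, B3–B4, B4–B5

Each bag holds 4 vertices, so the decomposition has width 3, which upper-bounds the treewidth. For the lower bound: the 4 vertex sets {4,7}, {0,2}, {5}, {6} are disjoint, each induces a connected subgraph, and every pair is joined by at least one edge of G. Contracting each set to a single vertex therefore yields K_{4} as a minor, and since treewidth is minor-monotone, tw(G) ≥ tw(K_{4}) = 3. The upper and lower bounds meet at 3, so that is the treewidth.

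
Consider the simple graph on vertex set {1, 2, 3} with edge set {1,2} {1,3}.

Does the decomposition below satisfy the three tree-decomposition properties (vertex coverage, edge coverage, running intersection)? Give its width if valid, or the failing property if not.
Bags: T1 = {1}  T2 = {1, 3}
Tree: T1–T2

No — vertex 2 appears in no bag.

A tree decomposition must satisfy three properties: every vertex lies in some bag; for every edge, both endpoints lie together in some bag; and for every vertex, the bags containing it form a connected subtree. Here vertex 2 appears in no bag, so the decomposition is invalid.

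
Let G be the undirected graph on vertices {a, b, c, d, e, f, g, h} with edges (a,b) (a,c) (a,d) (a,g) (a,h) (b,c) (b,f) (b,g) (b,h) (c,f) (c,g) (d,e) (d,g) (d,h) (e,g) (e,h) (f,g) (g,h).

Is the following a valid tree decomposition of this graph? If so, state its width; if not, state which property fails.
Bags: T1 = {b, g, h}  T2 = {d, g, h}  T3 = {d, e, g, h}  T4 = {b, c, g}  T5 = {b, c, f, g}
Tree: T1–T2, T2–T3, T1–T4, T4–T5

No — vertex a appears in no bag.

A tree decomposition must satisfy three properties: every vertex lies in some bag; for every edge, both endpoints lie together in some bag; and for every vertex, the bags containing it form a connected subtree. Here vertex a appears in no bag, so the decomposition is invalid.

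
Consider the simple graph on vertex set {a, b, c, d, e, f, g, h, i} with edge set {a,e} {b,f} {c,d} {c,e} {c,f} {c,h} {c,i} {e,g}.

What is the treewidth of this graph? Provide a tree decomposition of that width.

Treewidth 1.
One optimal decomposition is:
Bags: B1 = {c, f}  B2 = {c, e}  B3 = {e, g}  B4 = {b, f}  B5 = {c, d}  B6 = {c, i}  B7 = {a, e}  B8 = {c, h}
Tree: B1–B2, B2–B3, B1–B4, B2–B5, B5–B6, B3–B7, B1–B8

Each bag holds 2 vertices, so the decomposition has width 1, which upper-bounds the treewidth. Since G has at least one edge (e.g. f–c), it is not an edgeless graph, so tw(G) ≥ 1. Combining the bounds, tw(G) = 1.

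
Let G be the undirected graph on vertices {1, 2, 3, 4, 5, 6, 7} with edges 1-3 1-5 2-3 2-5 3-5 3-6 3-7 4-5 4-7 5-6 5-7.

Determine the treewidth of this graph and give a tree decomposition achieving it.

Treewidth 2.
One such decomposition:
Bags: B1 = {3, 5, 7}  B2 = {3, 5, 6}  B3 = {4, 5, 7}  B4 = {2, 3, 5}  B5 = {1, 3, 5}
Tree: B1–B2, B1–B3, B2–B4, B2–B5

Every bag has size at most 3, so the width is 3 − 1 = 2 and tw(G) ≤ 2. For the lower bound, the 3 vertices {1, 3, 5} are pairwise adjacent, and any tree decomposition puts a clique entirely inside one bag — forcing width ≥ 2. The upper and lower bounds meet at 2, so that is the treewidth.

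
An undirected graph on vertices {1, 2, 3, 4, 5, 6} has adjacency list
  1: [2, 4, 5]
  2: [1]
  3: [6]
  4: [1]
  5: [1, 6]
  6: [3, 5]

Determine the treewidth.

1

A width-1 tree decomposition is:
Bags: B1 = {1, 5}  B2 = {5, 6}  B3 = {1, 4}  B4 = {1, 2}  B5 = {3, 6}
Tree: B1–B2, B1–B3, B3–B4, B2–B5
Each bag holds 2 vertices, so the decomposition has width 1, which upper-bounds the treewidth. Any graph with an edge has treewidth ≥ 1, and G has the edge 5–1. Hence tw(G) = 1 exactly.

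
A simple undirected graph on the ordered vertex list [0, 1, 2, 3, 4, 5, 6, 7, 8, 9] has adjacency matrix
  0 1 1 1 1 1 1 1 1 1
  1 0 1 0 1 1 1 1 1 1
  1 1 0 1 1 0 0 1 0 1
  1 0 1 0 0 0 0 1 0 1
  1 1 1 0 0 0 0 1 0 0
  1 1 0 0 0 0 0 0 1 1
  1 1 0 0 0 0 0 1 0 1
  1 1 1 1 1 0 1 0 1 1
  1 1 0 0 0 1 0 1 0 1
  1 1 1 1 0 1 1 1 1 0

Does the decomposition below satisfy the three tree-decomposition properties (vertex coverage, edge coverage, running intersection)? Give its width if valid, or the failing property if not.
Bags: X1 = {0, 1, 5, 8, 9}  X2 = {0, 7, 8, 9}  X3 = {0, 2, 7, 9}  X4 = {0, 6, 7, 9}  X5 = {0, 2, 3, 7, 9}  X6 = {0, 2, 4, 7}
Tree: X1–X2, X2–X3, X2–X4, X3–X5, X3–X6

A tree decomposition must satisfy three properties: every vertex lies in some bag; for every edge, both endpoints lie together in some bag; and for every vertex, the bags containing it form a connected subtree. Here edge (1,7) lies in no bag, so the decomposition is invalid.

No — edge (1,7) lies in no bag.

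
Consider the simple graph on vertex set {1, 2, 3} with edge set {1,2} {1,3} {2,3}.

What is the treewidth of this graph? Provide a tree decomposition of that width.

Treewidth 2.
One optimal decomposition is:
Bags: B1 = {1, 2, 3}
Tree: (single bag)

A single bag containing all 3 vertices is trivially a valid decomposition of width 2. For the lower bound, the 3 vertices {1, 2, 3} are pairwise adjacent, and any tree decomposition puts a clique entirely inside one bag — forcing width ≥ 2. Hence tw(G) = 2 exactly.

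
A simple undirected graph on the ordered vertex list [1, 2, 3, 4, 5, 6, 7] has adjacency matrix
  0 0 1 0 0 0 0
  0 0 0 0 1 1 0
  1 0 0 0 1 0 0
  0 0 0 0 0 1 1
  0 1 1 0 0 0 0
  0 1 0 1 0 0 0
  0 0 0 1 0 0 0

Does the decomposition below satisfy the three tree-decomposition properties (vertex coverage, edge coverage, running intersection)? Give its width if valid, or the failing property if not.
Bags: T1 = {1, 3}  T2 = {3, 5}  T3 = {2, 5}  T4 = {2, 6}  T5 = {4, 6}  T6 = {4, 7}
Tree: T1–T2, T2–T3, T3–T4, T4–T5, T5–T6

Yes; width 1.

Checking the three conditions: (i) the bags cover all of {1, 2, 3, 4, 5, 6, 7}; (ii) for each edge, some bag contains both endpoints; (iii) the bags containing any fixed vertex form a subtree. All hold, so the decomposition is valid with width 2 − 1 = 1.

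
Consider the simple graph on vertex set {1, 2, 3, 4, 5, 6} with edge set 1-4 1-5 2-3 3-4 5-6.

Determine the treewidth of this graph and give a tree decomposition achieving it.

Treewidth 1.
One such decomposition:
Bags: B1 = {5, 6}  B2 = {1, 5}  B3 = {1, 4}  B4 = {3, 4}  B5 = {2, 3}
Tree: B1–B2, B2–B3, B3–B4, B4–B5

The largest bag has 2 vertices, giving width 1; this decomposition certifies tw(G) ≤ 1. Since G has at least one edge (e.g. 6–5), it is not an edgeless graph, so tw(G) ≥ 1. Combining the bounds, tw(G) = 1.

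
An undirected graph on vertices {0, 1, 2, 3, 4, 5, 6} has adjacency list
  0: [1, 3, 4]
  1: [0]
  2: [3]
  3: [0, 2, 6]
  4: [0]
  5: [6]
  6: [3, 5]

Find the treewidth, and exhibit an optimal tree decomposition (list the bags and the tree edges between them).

Treewidth 1.
Bags: B1 = {5, 6}  B2 = {3, 6}  B3 = {0, 3}  B4 = {0, 1}  B5 = {0, 4}  B6 = {2, 3}
Tree: B1–B2, B2–B3, B3–B4, B4–B5, B3–B6

The largest bag has 2 vertices, giving width 1; this decomposition certifies tw(G) ≤ 1. G has an edge, so its treewidth is at least 1. Therefore the treewidth is 1.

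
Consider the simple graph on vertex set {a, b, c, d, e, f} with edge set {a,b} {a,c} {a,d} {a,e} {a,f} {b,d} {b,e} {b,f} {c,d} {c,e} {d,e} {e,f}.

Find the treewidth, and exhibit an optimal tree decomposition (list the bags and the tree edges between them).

Treewidth 3.
Bags: B1 = {a, b, e, f}  B2 = {a, b, d, e}  B3 = {a, c, d, e}
Tree: B1–B2, B2–B3

Every bag has size at most 4, so the width is 4 − 1 = 3 and tw(G) ≤ 3. For the lower bound, the 4 vertices {a, c, d, e} are pairwise adjacent, and any tree decomposition puts a clique entirely inside one bag — forcing width ≥ 3. Combining the bounds, tw(G) = 3.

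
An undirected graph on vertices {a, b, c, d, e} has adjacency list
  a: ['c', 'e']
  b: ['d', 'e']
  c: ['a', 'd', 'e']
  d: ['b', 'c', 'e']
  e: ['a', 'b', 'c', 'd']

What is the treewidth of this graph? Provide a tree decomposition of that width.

Treewidth 2.
One optimal decomposition is:
Bags: B1 = {a, c, e}  B2 = {c, d, e}  B3 = {b, d, e}
Tree: B1–B2, B2–B3

The largest bag has 3 vertices, giving width 2; this decomposition certifies tw(G) ≤ 2. On the other hand G contains the 3-clique {c, d, e}. A clique must lie in a single bag of any decomposition, so no decomposition can have width below 2. Hence tw(G) = 2 exactly.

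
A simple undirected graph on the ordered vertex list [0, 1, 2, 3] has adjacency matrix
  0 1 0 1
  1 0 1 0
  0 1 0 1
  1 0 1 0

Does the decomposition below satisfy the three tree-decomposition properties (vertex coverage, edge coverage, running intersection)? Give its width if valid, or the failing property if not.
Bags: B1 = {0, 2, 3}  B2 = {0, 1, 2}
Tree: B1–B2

Vertex coverage: the bags together contain {0, 1, 2, 3}, the full vertex set. Edge coverage: each edge of G has both endpoints in at least one bag. Running intersection: for every vertex, the bags containing it form a connected subtree. All three properties hold, so this is a valid tree decomposition of width max|bag| − 1 = 2, and hence tw(G) ≤ 2.

Yes; width 2.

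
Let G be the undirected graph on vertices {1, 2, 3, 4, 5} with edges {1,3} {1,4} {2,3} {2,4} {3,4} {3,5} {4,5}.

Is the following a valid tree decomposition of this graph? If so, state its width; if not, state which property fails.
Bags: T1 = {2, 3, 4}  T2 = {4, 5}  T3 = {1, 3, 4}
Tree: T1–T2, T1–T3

A tree decomposition must satisfy three properties: every vertex lies in some bag; for every edge, both endpoints lie together in some bag; and for every vertex, the bags containing it form a connected subtree. Here edge (3,5) lies in no bag, so the decomposition is invalid.

No — edge (3,5) lies in no bag.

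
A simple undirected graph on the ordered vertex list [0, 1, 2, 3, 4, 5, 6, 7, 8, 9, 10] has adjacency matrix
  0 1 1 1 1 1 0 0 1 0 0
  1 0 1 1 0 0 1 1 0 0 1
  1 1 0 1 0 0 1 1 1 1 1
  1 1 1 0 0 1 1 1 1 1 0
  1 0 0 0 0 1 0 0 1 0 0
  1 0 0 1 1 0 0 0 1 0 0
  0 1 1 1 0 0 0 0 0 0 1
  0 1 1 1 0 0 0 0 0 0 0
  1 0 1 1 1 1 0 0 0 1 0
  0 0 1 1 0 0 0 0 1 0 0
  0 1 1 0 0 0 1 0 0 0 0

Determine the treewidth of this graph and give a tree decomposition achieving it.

Every bag has size at most 4, so the width is 4 − 1 = 3 and tw(G) ≤ 3. Conversely, {1, 2, 6, 10} is a clique of size 4, and the vertices of any clique must share a bag in every tree decomposition; so some bag has ≥ 4 vertices and tw(G) ≥ 3. Therefore the treewidth is 3.

Treewidth 3.
One such decomposition:
Bags: B1 = {0, 2, 3, 8}  B2 = {0, 1, 2, 3}  B3 = {1, 2, 3, 7}  B4 = {2, 3, 8, 9}  B5 = {1, 2, 3, 6}  B6 = {1, 2, 6, 10}  B7 = {0, 3, 5, 8}  B8 = {0, 4, 5, 8}
Tree: B1–B2, B2–B3, B1–B4, B2–B5, B5–B6, B1–B7, B7–B8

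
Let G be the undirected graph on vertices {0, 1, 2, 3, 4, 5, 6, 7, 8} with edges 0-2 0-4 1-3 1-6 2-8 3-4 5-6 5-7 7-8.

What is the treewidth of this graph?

A width-2 tree decomposition is:
Bags: B1 = {5, 6, 7}  B2 = {1, 6, 7}  B3 = {1, 3, 7}  B4 = {3, 4, 7}  B5 = {0, 4, 7}  B6 = {0, 2, 7}  B7 = {2, 7, 8}
Tree: B1–B2, B2–B3, B3–B4, B4–B5, B5–B6, B6–B7
Each bag holds 3 vertices, so the decomposition has width 2, which upper-bounds the treewidth. Since 7–5–6–1–3–4–0–2–8–7 is a cycle in G, G is not acyclic. Forests are exactly the graphs of treewidth ≤ 1, so tw(G) ≥ 2. Combining the bounds, tw(G) = 2.

2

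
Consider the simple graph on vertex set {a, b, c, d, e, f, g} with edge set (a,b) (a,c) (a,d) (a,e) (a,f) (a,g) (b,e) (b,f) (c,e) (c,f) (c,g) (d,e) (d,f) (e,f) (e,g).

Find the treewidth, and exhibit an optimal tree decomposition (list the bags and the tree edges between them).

The largest bag has 4 vertices, giving width 3; this decomposition certifies tw(G) ≤ 3. Conversely, {a, c, e, g} is a clique of size 4, and the vertices of any clique must share a bag in every tree decomposition; so some bag has ≥ 4 vertices and tw(G) ≥ 3. Hence tw(G) = 3 exactly.

Treewidth 3.
One such decomposition:
Bags: B1 = {a, c, e, f}  B2 = {a, c, e, g}  B3 = {a, d, e, f}  B4 = {a, b, e, f}
Tree: B1–B2, B1–B3, B3–B4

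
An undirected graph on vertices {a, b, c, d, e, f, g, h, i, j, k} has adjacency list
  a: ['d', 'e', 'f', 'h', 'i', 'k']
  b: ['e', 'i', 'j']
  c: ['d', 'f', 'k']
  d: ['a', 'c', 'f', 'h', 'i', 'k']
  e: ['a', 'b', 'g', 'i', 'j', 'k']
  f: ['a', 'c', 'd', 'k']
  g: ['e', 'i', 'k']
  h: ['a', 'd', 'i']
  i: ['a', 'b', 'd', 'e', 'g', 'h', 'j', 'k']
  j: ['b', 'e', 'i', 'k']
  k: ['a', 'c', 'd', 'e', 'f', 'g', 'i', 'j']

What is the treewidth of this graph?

A width-3 tree decomposition is:
Bags: B1 = {a, e, i, k}  B2 = {a, d, i, k}  B3 = {e, i, j, k}  B4 = {b, e, i, j}  B5 = {a, d, f, k}  B6 = {c, d, f, k}  B7 = {e, g, i, k}  B8 = {a, d, h, i}
Tree: B1–B2, B1–B3, B3–B4, B2–B5, B5–B6, B3–B7, B2–B8
The largest bag has 4 vertices, giving width 3; this decomposition certifies tw(G) ≤ 3. Conversely, {a, d, h, i} is a clique of size 4, and the vertices of any clique must share a bag in every tree decomposition; so some bag has ≥ 4 vertices and tw(G) ≥ 3. Combining the bounds, tw(G) = 3.

3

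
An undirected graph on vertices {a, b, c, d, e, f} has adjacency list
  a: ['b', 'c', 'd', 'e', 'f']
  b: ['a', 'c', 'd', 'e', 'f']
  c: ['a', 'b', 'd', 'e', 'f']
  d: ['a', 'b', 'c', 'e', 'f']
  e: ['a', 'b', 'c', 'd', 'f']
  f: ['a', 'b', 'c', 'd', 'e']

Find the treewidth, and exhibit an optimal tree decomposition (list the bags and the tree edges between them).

A single bag containing all 6 vertices is trivially a valid decomposition of width 5. For the lower bound, the 6 vertices {a, b, c, d, e, f} are pairwise adjacent, and any tree decomposition puts a clique entirely inside one bag — forcing width ≥ 5. Therefore the treewidth is 5.

Treewidth 5.
One optimal decomposition is:
Bags: B1 = {a, b, c, d, e, f}
Tree: (single bag)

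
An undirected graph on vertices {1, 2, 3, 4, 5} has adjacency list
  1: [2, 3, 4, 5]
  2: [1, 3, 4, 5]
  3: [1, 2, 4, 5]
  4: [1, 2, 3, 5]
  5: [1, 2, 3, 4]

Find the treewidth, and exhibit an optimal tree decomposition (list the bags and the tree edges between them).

With just one bag of size 5, the width is 5 − 1 = 4, so tw(G) ≤ 4. On the other hand G contains the 5-clique {1, 2, 3, 4, 5}. A clique must lie in a single bag of any decomposition, so no decomposition can have width below 4. The upper and lower bounds meet at 4, so that is the treewidth.

Treewidth 4.
One optimal decomposition is:
Bags: B1 = {1, 2, 3, 4, 5}
Tree: (single bag)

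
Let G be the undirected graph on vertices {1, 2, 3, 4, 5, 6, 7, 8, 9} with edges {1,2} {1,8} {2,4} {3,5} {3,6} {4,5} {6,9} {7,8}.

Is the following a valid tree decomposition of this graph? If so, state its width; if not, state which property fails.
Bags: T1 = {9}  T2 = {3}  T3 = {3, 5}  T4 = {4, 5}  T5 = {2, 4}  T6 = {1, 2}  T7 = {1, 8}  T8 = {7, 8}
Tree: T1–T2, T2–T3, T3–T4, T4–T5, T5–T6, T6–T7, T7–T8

No — vertex 6 appears in no bag.

A tree decomposition must satisfy three properties: every vertex lies in some bag; for every edge, both endpoints lie together in some bag; and for every vertex, the bags containing it form a connected subtree. Here vertex 6 appears in no bag, so the decomposition is invalid.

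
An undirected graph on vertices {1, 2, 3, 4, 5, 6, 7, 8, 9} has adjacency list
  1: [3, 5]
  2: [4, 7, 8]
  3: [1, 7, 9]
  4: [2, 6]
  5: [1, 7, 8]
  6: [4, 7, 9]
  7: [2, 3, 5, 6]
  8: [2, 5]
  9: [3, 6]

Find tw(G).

3

A width-3 tree decomposition is:
Bags: B1 = {1, 3, 6, 9}  B2 = {1, 3, 6, 7}  B3 = {1, 5, 6, 7}  B4 = {4, 5, 6, 7}  B5 = {2, 4, 5, 7}  B6 = {2, 4, 5, 8}
Tree: B1–B2, B2–B3, B3–B4, B4–B5, B5–B6
The largest bag has 4 vertices, giving width 3; this decomposition certifies tw(G) ≤ 3. For the lower bound: the 4 vertex sets {1,3,9}, {6}, {7}, {2,4,5,8} are disjoint, each induces a connected subgraph, and every pair is joined by at least one edge of G. Contracting each set to a single vertex therefore yields K_{4} as a minor, and since treewidth is minor-monotone, tw(G) ≥ tw(K_{4}) = 3. Combining the bounds, tw(G) = 3.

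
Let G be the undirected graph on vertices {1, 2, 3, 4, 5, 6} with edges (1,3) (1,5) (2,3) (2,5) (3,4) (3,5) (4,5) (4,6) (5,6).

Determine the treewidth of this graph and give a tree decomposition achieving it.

Treewidth 2.
One optimal decomposition is:
Bags: B1 = {4, 5, 6}  B2 = {3, 4, 5}  B3 = {2, 3, 5}  B4 = {1, 3, 5}
Tree: B1–B2, B2–B3, B2–B4

Every bag has size at most 3, so the width is 3 − 1 = 2 and tw(G) ≤ 2. For the lower bound, the 3 vertices {1, 3, 5} are pairwise adjacent, and any tree decomposition puts a clique entirely inside one bag — forcing width ≥ 2. Combining the bounds, tw(G) = 2.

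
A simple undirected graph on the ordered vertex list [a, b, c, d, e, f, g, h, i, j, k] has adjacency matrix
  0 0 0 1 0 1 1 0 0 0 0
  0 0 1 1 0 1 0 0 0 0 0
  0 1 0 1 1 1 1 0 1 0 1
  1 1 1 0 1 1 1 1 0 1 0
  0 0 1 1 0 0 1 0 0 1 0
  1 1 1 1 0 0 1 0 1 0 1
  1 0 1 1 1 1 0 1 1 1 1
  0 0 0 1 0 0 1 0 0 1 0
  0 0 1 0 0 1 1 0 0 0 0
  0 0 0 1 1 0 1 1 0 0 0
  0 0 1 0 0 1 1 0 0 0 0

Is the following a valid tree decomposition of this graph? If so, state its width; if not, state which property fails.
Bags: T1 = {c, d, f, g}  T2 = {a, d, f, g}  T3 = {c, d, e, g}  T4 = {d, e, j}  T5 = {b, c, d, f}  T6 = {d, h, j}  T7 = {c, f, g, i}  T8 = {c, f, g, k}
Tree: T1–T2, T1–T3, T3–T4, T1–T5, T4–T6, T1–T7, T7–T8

A tree decomposition must satisfy three properties: every vertex lies in some bag; for every edge, both endpoints lie together in some bag; and for every vertex, the bags containing it form a connected subtree. Here edge (g,j) lies in no bag, so the decomposition is invalid.

No — edge (g,j) lies in no bag.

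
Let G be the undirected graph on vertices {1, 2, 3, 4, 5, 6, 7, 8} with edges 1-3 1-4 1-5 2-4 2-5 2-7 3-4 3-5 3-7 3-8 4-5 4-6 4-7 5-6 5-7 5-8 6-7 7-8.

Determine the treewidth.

A width-3 tree decomposition is:
Bags: B1 = {3, 4, 5, 7}  B2 = {3, 5, 7, 8}  B3 = {1, 3, 4, 5}  B4 = {4, 5, 6, 7}  B5 = {2, 4, 5, 7}
Tree: B1–B2, B1–B3, B1–B4, B1–B5
Every bag has size at most 4, so the width is 4 − 1 = 3 and tw(G) ≤ 3. Conversely, {3, 5, 7, 8} is a clique of size 4, and the vertices of any clique must share a bag in every tree decomposition; so some bag has ≥ 4 vertices and tw(G) ≥ 3. The upper and lower bounds meet at 3, so that is the treewidth.

3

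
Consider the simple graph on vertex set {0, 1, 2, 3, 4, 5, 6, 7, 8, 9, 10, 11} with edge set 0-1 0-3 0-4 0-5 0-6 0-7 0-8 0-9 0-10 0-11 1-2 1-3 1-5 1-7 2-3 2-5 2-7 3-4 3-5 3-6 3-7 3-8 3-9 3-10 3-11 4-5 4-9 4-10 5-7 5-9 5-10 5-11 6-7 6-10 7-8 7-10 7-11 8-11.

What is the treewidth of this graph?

4

A width-4 tree decomposition is:
Bags: B1 = {0, 1, 3, 5, 7}  B2 = {0, 3, 5, 7, 11}  B3 = {0, 3, 5, 7, 10}  B4 = {0, 3, 7, 8, 11}  B5 = {0, 3, 4, 5, 10}  B6 = {0, 3, 6, 7, 10}  B7 = {0, 3, 4, 5, 9}  B8 = {1, 2, 3, 5, 7}
Tree: B1–B2, B1–B3, B2–B4, B3–B5, B3–B6, B5–B7, B1–B8
The largest bag has 5 vertices, giving width 4; this decomposition certifies tw(G) ≤ 4. For the lower bound, the 5 vertices {0, 3, 7, 8, 11} are pairwise adjacent, and any tree decomposition puts a clique entirely inside one bag — forcing width ≥ 4. The upper and lower bounds meet at 4, so that is the treewidth.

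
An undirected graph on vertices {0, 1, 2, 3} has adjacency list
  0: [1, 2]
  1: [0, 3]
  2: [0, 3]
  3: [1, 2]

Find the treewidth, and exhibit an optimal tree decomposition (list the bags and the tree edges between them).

Each bag holds 3 vertices, so the decomposition has width 2, which upper-bounds the treewidth. Since 3–1–0–2–3 is a cycle in G, G is not acyclic. Forests are exactly the graphs of treewidth ≤ 1, so tw(G) ≥ 2. Combining the bounds, tw(G) = 2.

Treewidth 2.
Bags: B1 = {0, 1, 3}  B2 = {0, 2, 3}
Tree: B1–B2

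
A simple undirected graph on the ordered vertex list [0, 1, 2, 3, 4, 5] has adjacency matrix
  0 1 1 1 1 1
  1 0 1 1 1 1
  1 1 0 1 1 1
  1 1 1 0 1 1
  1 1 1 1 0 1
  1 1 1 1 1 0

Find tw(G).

5

A width-5 tree decomposition is:
Bags: B1 = {0, 1, 2, 3, 4, 5}
Tree: (single bag)
With just one bag of size 6, the width is 6 − 1 = 5, so tw(G) ≤ 5. For the lower bound, the 6 vertices {0, 1, 2, 3, 4, 5} are pairwise adjacent, and any tree decomposition puts a clique entirely inside one bag — forcing width ≥ 5. The upper and lower bounds meet at 5, so that is the treewidth.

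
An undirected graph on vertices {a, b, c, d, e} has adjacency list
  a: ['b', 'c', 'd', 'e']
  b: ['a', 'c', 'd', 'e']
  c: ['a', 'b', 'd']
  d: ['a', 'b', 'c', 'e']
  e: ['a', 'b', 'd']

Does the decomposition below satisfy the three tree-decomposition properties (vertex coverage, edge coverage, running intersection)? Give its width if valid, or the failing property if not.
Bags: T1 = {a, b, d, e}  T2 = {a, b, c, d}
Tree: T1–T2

Yes; width 3.

Vertex coverage: the bags together contain {a, b, c, d, e}, the full vertex set. Edge coverage: each edge of G has both endpoints in at least one bag. Running intersection: for every vertex, the bags containing it form a connected subtree. All three properties hold, so this is a valid tree decomposition of width max|bag| − 1 = 3, and hence tw(G) ≤ 3.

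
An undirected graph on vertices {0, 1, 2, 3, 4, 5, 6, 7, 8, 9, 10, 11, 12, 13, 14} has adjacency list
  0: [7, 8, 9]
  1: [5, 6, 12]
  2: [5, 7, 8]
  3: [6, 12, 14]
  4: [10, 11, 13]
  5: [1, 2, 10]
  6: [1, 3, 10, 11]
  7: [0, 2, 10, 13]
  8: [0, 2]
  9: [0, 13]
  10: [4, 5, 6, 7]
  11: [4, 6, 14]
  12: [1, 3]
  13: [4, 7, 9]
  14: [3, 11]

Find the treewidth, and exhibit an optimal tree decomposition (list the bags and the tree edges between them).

The largest bag has 4 vertices, giving width 3; this decomposition certifies tw(G) ≤ 3. For the lower bound: the 4 vertex sets {0,8,9}, {2}, {7}, {4,5,10,13} are disjoint, each induces a connected subgraph, and every pair is joined by at least one edge of G. Contracting each set to a single vertex therefore yields K_{4} as a minor, and since treewidth is minor-monotone, tw(G) ≥ tw(K_{4}) = 3. Hence tw(G) = 3 exactly.

Treewidth 3.
One optimal decomposition is:
Bags: B1 = {0, 2, 8, 9}  B2 = {0, 2, 7, 9}  B3 = {2, 7, 9, 13}  B4 = {2, 5, 7, 13}  B5 = {5, 7, 10, 13}  B6 = {4, 5, 10, 13}  B7 = {1, 4, 5, 10}  B8 = {1, 4, 6, 10}  B9 = {1, 4, 6, 11}  B10 = {1, 6, 11, 12}  B11 = {3, 6, 11, 12}  B12 = {3, 11, 12, 14}
Tree: B1–B2, B2–B3, B3–B4, B4–B5, B5–B6, B6–B7, B7–B8, B8–B9, B9–B10, B10–B11, B11–B12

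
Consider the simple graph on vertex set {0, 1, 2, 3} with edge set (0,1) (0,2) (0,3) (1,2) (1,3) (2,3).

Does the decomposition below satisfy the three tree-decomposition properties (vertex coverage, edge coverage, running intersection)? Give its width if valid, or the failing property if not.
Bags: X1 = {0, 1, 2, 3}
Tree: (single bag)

Yes; width 3.

Every vertex of G appears in some bag (union = {0, 1, 2, 3}); every edge is covered by a bag; and for each vertex v the set of bags containing v is connected in the bag tree. The decomposition is therefore valid. The largest bag has 4 vertices, so the width is 3.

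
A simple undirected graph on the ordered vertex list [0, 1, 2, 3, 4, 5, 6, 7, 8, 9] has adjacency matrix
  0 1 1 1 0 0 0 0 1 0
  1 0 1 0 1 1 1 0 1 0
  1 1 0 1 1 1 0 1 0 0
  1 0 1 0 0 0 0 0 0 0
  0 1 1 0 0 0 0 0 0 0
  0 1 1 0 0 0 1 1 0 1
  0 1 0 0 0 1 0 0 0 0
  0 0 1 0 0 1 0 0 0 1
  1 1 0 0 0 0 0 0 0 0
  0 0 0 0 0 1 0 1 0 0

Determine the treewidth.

2

A width-2 tree decomposition is:
Bags: B1 = {1, 2, 5}  B2 = {0, 1, 2}  B3 = {1, 5, 6}  B4 = {2, 5, 7}  B5 = {0, 1, 8}  B6 = {1, 2, 4}  B7 = {0, 2, 3}  B8 = {5, 7, 9}
Tree: B1–B2, B1–B3, B1–B4, B2–B5, B2–B6, B2–B7, B4–B8
Every bag has size at most 3, so the width is 3 − 1 = 2 and tw(G) ≤ 2. On the other hand G contains the 3-clique {0, 1, 8}. A clique must lie in a single bag of any decomposition, so no decomposition can have width below 2. Combining the bounds, tw(G) = 2.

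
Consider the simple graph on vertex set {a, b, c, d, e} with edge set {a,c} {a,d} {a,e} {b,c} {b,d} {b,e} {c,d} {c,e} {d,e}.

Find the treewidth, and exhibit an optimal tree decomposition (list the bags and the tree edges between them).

The largest bag has 4 vertices, giving width 3; this decomposition certifies tw(G) ≤ 3. On the other hand G contains the 4-clique {a, c, d, e}. A clique must lie in a single bag of any decomposition, so no decomposition can have width below 3. Hence tw(G) = 3 exactly.

Treewidth 3.
One such decomposition:
Bags: B1 = {a, c, d, e}  B2 = {b, c, d, e}
Tree: B1–B2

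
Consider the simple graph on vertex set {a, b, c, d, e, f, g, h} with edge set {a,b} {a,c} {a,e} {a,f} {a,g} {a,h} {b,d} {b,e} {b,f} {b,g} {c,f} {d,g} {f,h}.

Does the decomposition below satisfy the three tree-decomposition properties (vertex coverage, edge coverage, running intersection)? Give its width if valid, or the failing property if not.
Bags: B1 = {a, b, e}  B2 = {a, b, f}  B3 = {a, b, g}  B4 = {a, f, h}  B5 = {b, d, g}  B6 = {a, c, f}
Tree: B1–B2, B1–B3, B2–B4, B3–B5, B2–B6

Vertex coverage: the bags together contain {a, b, c, d, e, f, g, h}, the full vertex set. Edge coverage: each edge of G has both endpoints in at least one bag. Running intersection: for every vertex, the bags containing it form a connected subtree. All three properties hold, so this is a valid tree decomposition of width max|bag| − 1 = 2, and hence tw(G) ≤ 2.

Yes; width 2.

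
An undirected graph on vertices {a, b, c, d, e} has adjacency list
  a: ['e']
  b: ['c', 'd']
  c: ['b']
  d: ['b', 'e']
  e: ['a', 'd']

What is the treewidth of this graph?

A width-1 tree decomposition is:
Bags: B1 = {b, c}  B2 = {b, d}  B3 = {d, e}  B4 = {a, e}
Tree: B1–B2, B2–B3, B3–B4
Each bag holds 2 vertices, so the decomposition has width 1, which upper-bounds the treewidth. Any graph with an edge has treewidth ≥ 1, and G has the edge c–b. Combining the bounds, tw(G) = 1.

1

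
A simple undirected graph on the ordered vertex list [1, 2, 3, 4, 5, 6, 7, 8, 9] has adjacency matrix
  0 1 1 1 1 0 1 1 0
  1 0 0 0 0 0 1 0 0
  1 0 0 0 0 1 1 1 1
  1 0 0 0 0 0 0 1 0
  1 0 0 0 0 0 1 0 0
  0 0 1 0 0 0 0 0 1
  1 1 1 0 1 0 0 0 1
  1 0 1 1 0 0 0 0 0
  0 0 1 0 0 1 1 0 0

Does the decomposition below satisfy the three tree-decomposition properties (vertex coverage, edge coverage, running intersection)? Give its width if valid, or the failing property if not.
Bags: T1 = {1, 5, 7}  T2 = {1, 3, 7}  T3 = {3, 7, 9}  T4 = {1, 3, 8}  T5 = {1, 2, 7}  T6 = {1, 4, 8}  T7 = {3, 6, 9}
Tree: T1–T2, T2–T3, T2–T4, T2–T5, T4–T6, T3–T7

Checking the three conditions: (i) the bags cover all of {1, 2, 3, 4, 5, 6, 7, 8, 9}; (ii) for each edge, some bag contains both endpoints; (iii) the bags containing any fixed vertex form a subtree. All hold, so the decomposition is valid with width 3 − 1 = 2.

Yes; width 2.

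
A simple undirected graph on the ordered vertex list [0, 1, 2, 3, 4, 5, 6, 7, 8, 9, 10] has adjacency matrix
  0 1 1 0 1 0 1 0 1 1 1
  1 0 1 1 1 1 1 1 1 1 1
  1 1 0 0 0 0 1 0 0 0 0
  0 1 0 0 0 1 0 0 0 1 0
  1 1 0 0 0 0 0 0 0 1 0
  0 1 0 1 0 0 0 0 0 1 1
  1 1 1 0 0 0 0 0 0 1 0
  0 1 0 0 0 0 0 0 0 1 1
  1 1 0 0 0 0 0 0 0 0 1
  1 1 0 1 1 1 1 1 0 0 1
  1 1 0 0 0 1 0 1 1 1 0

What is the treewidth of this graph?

A width-3 tree decomposition is:
Bags: B1 = {0, 1, 6, 9}  B2 = {0, 1, 9, 10}  B3 = {1, 5, 9, 10}  B4 = {1, 3, 5, 9}  B5 = {1, 7, 9, 10}  B6 = {0, 1, 2, 6}  B7 = {0, 1, 4, 9}  B8 = {0, 1, 8, 10}
Tree: B1–B2, B2–B3, B3–B4, B2–B5, B1–B6, B1–B7, B2–B8
The largest bag has 4 vertices, giving width 3; this decomposition certifies tw(G) ≤ 3. For the lower bound, the 4 vertices {0, 1, 8, 10} are pairwise adjacent, and any tree decomposition puts a clique entirely inside one bag — forcing width ≥ 3. Therefore the treewidth is 3.

3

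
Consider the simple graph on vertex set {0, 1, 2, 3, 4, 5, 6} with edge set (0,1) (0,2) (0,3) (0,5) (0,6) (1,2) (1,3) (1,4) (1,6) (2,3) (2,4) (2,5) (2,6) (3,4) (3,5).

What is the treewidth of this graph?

A width-3 tree decomposition is:
Bags: B1 = {0, 1, 2, 6}  B2 = {0, 1, 2, 3}  B3 = {1, 2, 3, 4}  B4 = {0, 2, 3, 5}
Tree: B1–B2, B2–B3, B2–B4
Every bag has size at most 4, so the width is 4 − 1 = 3 and tw(G) ≤ 3. For the lower bound, the 4 vertices {0, 1, 2, 3} are pairwise adjacent, and any tree decomposition puts a clique entirely inside one bag — forcing width ≥ 3. Therefore the treewidth is 3.

3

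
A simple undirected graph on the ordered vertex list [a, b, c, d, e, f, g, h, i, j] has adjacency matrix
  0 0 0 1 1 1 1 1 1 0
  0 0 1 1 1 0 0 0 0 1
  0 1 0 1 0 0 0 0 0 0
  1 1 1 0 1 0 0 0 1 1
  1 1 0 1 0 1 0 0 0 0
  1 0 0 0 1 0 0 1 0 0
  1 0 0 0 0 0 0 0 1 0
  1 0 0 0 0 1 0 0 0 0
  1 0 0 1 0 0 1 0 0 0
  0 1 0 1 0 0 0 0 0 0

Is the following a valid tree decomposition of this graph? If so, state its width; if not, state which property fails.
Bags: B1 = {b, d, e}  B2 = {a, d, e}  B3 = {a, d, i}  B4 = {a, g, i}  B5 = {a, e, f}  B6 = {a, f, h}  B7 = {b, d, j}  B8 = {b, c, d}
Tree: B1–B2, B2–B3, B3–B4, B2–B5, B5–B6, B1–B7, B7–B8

Vertex coverage: the bags together contain {a, b, c, d, e, f, g, h, i, j}, the full vertex set. Edge coverage: each edge of G has both endpoints in at least one bag. Running intersection: for every vertex, the bags containing it form a connected subtree. All three properties hold, so this is a valid tree decomposition of width max|bag| − 1 = 2, and hence tw(G) ≤ 2.

Yes; width 2.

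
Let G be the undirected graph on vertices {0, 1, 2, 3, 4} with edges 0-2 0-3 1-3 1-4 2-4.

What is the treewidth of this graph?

A width-2 tree decomposition is:
Bags: B1 = {0, 2, 4}  B2 = {0, 3, 4}  B3 = {1, 3, 4}
Tree: B1–B2, B2–B3
Each bag holds 3 vertices, so the decomposition has width 2, which upper-bounds the treewidth. For the lower bound, G contains the cycle 4–2–0–3–1–4, so G is not a forest; only forests have treewidth ≤ 1, hence tw(G) ≥ 2. Therefore the treewidth is 2.

2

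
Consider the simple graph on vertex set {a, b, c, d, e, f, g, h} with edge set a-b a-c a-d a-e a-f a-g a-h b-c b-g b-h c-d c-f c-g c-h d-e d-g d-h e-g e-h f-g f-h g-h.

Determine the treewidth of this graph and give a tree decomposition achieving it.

Every bag has size at most 5, so the width is 5 − 1 = 4 and tw(G) ≤ 4. On the other hand G contains the 5-clique {a, d, e, g, h}. A clique must lie in a single bag of any decomposition, so no decomposition can have width below 4. The upper and lower bounds meet at 4, so that is the treewidth.

Treewidth 4.
Bags: B1 = {a, c, d, g, h}  B2 = {a, b, c, g, h}  B3 = {a, c, f, g, h}  B4 = {a, d, e, g, h}
Tree: B1–B2, B2–B3, B1–B4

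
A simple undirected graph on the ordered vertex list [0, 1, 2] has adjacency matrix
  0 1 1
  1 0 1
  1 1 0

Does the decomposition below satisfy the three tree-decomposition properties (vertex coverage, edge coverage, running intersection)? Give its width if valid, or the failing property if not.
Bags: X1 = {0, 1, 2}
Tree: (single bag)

Checking the three conditions: (i) the bags cover all of {0, 1, 2}; (ii) for each edge, some bag contains both endpoints; (iii) the bags containing any fixed vertex form a subtree. All hold, so the decomposition is valid with width 3 − 1 = 2.

Yes; width 2.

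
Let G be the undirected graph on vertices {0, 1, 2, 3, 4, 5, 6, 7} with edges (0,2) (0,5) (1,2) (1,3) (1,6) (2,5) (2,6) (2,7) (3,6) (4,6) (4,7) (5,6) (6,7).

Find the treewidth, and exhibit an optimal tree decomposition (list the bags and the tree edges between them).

Each bag holds 3 vertices, so the decomposition has width 2, which upper-bounds the treewidth. For the lower bound, the 3 vertices {0, 2, 5} are pairwise adjacent, and any tree decomposition puts a clique entirely inside one bag — forcing width ≥ 2. Combining the bounds, tw(G) = 2.

Treewidth 2.
One optimal decomposition is:
Bags: B1 = {0, 2, 5}  B2 = {2, 5, 6}  B3 = {2, 6, 7}  B4 = {1, 2, 6}  B5 = {4, 6, 7}  B6 = {1, 3, 6}
Tree: B1–B2, B2–B3, B3–B4, B3–B5, B4–B6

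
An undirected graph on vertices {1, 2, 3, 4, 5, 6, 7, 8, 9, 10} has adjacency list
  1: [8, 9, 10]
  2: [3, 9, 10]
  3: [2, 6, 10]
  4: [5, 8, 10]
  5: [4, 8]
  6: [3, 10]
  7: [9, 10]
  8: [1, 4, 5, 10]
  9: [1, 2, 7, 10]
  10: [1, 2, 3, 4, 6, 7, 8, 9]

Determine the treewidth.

2

A width-2 tree decomposition is:
Bags: B1 = {7, 9, 10}  B2 = {1, 9, 10}  B3 = {2, 9, 10}  B4 = {1, 8, 10}  B5 = {2, 3, 10}  B6 = {4, 8, 10}  B7 = {4, 5, 8}  B8 = {3, 6, 10}
Tree: B1–B2, B1–B3, B2–B4, B3–B5, B4–B6, B6–B7, B5–B8
Every bag has size at most 3, so the width is 3 − 1 = 2 and tw(G) ≤ 2. For the lower bound, the 3 vertices {2, 3, 10} are pairwise adjacent, and any tree decomposition puts a clique entirely inside one bag — forcing width ≥ 2. Therefore the treewidth is 2.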